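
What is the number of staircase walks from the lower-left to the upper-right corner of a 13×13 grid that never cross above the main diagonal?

742900

Monotone paths in an n×n grid that stay weakly below the diagonal are counted by C_n; here n = 13.
C_13 = C_12 · 2(2·12+1)/(12+2) = 208012 · 50/14 = 742900.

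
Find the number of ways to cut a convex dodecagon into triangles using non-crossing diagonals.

16796

A convex 12-gon is triangulated into 10 triangles, and the number of such triangulations is the Catalan number C_{12−2} = C_10.
C_10 = C(20,10)/11 = 184756/11 = 16796.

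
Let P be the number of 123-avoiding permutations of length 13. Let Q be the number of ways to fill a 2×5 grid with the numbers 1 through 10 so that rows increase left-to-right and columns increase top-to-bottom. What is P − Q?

Permutations of [n] avoiding any single length-3 pattern are counted by C_n; here n = 13. So P = C_13 = 742900.
By the hook-length formula (or a Dyck-path bijection), SYT of shape 2×5 number C_5. So Q = C_5 = 42.
P − Q = 742900 − 42 = 742858.

742858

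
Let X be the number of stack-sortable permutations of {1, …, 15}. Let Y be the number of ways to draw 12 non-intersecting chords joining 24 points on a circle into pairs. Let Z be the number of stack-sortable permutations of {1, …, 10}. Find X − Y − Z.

9470037

Stack-sortable permutations are exactly the 231-avoiding ones, counted by C_n; here n = 15. So X = C_15 = 9694845.
Non-crossing perfect matchings of 2n points on a circle are counted by C_n; with 24 points, n = 12. So Y = C_12 = 208012.
By Knuth's characterisation, the stack-sortable permutations of length 10 are the 231-avoiders, numbering C_10. So Z = C_10 = 16796.
X − Y − Z = 9694845 − 208012 − 16796 = 9470037.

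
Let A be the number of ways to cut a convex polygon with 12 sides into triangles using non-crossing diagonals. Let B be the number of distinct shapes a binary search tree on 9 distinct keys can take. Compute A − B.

A convex 12-gon is triangulated into 10 triangles, and the number of such triangulations is the Catalan number C_{12−2} = C_10. So A = C_10 = 16796.
There are C_n binary search tree shapes on n keys; with n = 9 that is C_9. So B = C_9 = 4862.
A − B = 16796 − 4862 = 11934.

11934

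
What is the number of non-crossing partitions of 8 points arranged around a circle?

The non-crossing partitions of [8] form a lattice of size C_8.
C_8 = C_7 · 2(2·7+1)/(7+2) = 429 · 30/9 = 1430.

1430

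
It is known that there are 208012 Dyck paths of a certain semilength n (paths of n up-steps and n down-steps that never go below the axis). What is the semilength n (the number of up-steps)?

Dyck paths of semilength n are counted by C_n. Since C_12 = 208012, the index is 12.

12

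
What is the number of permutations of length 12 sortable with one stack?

208012

By Knuth's characterisation, the stack-sortable permutations of length 12 are the 231-avoiders, numbering C_12.
C_12 = C(24,12)/13 = 2704156/13 = 208012.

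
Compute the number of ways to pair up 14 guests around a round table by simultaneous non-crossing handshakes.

429

Non-crossing handshake pairings of 2n people are counted by C_n; 14 people gives n = 7.
C_7 = 429.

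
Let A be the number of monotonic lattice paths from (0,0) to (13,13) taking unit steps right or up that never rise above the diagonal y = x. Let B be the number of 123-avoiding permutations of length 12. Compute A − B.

Sub-diagonal monotone paths from (0,0) to (13,13) biject with Dyck paths of semilength 13, giving C_13. So A = C_13 = 742900.
Permutations of [n] avoiding any single length-3 pattern are counted by C_n; here n = 12. So B = C_12 = 208012.
A − B = 742900 − 208012 = 534888.

534888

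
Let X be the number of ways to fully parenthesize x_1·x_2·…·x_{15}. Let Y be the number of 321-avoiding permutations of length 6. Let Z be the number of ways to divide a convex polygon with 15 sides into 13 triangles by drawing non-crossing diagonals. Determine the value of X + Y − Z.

1931672

Parenthesizations of m factors correspond to full binary trees with m leaves, counted by C_{m−1}; m = 15 gives C_14. So X = C_14 = 2674440.
For any fixed pattern of length 3, the pattern-avoiding permutations of [6] number C_6. So Y = C_6 = 132.
The number of triangulations of a 15-gon is the Catalan number C_13 (index = sides − 2). So Z = C_13 = 742900.
X + Y − Z = 2674440 + 132 − 742900 = 1931672.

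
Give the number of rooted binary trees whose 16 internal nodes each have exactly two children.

The number of full binary trees on 16 internal nodes is the Catalan number C_16.
C_16 = C_15 · 2(2·15+1)/(15+2) = 9694845 · 62/17 = 35357670.

35357670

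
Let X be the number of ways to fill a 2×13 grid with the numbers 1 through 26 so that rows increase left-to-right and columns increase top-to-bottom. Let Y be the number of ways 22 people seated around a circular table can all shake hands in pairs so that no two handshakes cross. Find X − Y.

Standard Young tableaux of shape 2×n are counted by C_n; here n = 13. So X = C_13 = 742900.
With 22 = 2·11 people, non-crossing handshake pairings are non-crossing perfect matchings on a circle, counted by C_11. So Y = C_11 = 58786.
X − Y = 742900 − 58786 = 684114.

684114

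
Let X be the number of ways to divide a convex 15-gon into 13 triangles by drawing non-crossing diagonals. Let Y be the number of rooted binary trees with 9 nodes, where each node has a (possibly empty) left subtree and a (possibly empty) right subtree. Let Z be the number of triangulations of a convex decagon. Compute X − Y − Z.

A convex 15-gon is triangulated into 13 triangles, and the number of such triangulations is the Catalan number C_{15−2} = C_13. So X = C_13 = 742900.
There are C_n binary search tree shapes on n keys; with n = 9 that is C_9. So Y = C_9 = 4862.
Triangulations of a convex m-gon are counted by C_{m−2}; with m = 10 this is C_8. So Z = C_8 = 1430.
X − Y − Z = 742900 − 4862 − 1430 = 736608.

736608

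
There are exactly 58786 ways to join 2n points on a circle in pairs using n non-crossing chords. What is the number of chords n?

Non-crossing pairings of 2n points on a circle are counted by C_n, and C_11 = 58786.

11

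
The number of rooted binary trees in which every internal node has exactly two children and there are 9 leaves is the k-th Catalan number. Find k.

Full binary trees with 9 leaves have 9−1 = 8 internal nodes, so there are C_8 of them.

8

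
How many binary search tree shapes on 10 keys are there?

Rooted binary trees with 10 nodes (each child slot possibly empty) number C_10.
C_10 = C(20,10)/11 = 184756/11 = 16796.

16796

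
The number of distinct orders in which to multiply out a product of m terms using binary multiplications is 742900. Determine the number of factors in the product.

14

Parenthesizations of m factors are counted by C_{m−1}, and C_13 = 742900.
So the index is 13, and the number of factors is 13 + 1 = 14.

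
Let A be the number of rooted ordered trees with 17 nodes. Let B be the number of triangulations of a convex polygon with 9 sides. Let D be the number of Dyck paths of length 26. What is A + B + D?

36100999

Rooted ordered (plane) trees on m nodes have m−1 edges and are counted by C_{m−1}; m = 17 gives C_16. So A = C_16 = 35357670.
The number of triangulations of a 9-gon is the Catalan number C_7 (index = sides − 2). So B = C_7 = 429.
Dyck paths of semilength n (length 2n) are counted by C_n; here n = 13. So D = C_13 = 742900.
A + B + D = 35357670 + 429 + 742900 = 36100999.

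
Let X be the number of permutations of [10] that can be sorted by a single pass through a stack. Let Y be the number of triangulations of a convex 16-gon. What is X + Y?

2691236

By Knuth's characterisation, the stack-sortable permutations of length 10 are the 231-avoiders, numbering C_10. So X = C_10 = 16796.
The number of triangulations of a 16-gon is the Catalan number C_14 (index = sides − 2). So Y = C_14 = 2674440.
X + Y = 16796 + 2674440 = 2691236.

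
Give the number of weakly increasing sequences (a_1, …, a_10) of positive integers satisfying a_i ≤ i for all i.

Weakly increasing sequences with a_i ≤ i biject with Dyck paths of semilength 10, so there are C_10.
C_10 = C(20,10)/11 = 184756/11 = 16796.

16796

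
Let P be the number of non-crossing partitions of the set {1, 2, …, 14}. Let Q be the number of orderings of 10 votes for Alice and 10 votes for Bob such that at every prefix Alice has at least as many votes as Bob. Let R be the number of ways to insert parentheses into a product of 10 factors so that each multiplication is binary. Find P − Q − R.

2652782

The non-crossing partitions of [14] form a lattice of size C_14. So P = C_14 = 2674440.
Reading a vote for the leader as '(' and for the other as ')' turns such a sequence into a balanced string of 10 pairs, so the count is C_10. So Q = C_10 = 16796.
Ways to associate a product of 10 factors correspond to binary trees on 10 leaves, so the count is C_9. So R = C_9 = 4862.
P − Q − R = 2674440 − 16796 − 4862 = 2652782.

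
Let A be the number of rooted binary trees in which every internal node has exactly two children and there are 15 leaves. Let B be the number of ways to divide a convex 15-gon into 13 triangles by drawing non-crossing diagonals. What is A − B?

1931540

Full binary trees with 15 leaves have 15−1 = 14 internal nodes, so there are C_14 of them. So A = C_14 = 2674440.
Triangulations of a convex m-gon are counted by C_{m−2}; with m = 15 this is C_13. So B = C_13 = 742900.
A − B = 2674440 − 742900 = 1931540.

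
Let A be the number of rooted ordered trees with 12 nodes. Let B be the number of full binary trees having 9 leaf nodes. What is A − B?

Rooted ordered (plane) trees on m nodes have m−1 edges and are counted by C_{m−1}; m = 12 gives C_11. So A = C_11 = 58786.
Full binary trees with 9 leaves have 9−1 = 8 internal nodes, so there are C_8 of them. So B = C_8 = 1430.
A − B = 58786 − 1430 = 57356.

57356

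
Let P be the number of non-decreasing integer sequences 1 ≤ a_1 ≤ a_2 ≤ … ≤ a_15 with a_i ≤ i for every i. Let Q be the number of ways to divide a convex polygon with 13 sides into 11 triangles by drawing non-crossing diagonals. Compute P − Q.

9636059

Such sub-staircase sequences of length n are counted by C_n; here n = 15. So P = C_15 = 9694845.
Triangulations of a convex m-gon are counted by C_{m−2}; with m = 13 this is C_11. So Q = C_11 = 58786.
P − Q = 9694845 − 58786 = 9636059.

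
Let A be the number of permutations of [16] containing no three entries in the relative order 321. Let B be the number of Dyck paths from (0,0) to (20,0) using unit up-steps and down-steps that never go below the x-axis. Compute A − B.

35340874

For any fixed pattern of length 3, the pattern-avoiding permutations of [16] number C_16. So A = C_16 = 35357670.
Paths of 10 up- and 10 down-steps that never dip below the axis are Dyck paths; their count is C_10. So B = C_10 = 16796.
A − B = 35357670 − 16796 = 35340874.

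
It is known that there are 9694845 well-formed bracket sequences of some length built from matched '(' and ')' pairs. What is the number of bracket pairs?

Balanced strings of n bracket-pairs are counted by C_n, and C_15 = 9694845.

15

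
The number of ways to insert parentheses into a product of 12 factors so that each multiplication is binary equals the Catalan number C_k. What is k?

Bracketing 12 factors into binary products is counted by C_{12−1} = C_11.

11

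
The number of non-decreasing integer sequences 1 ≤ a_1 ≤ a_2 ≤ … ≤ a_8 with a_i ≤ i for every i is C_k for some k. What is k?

8

Weakly increasing sequences with a_i ≤ i biject with Dyck paths of semilength 8, so there are C_8.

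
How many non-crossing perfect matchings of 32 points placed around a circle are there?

35357670

Non-crossing perfect matchings of 2n points on a circle are counted by C_n; with 32 points, n = 16.
C_16 = C_15 · 2(2·15+1)/(15+2) = 9694845 · 62/17 = 35357670.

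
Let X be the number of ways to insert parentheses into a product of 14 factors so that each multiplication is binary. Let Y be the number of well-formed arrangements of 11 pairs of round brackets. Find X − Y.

684114

Ways to associate a product of 14 factors correspond to binary trees on 14 leaves, so the count is C_13. So X = C_13 = 742900.
Balanced strings of n pairs of brackets are counted by C_n; here n = 11. So Y = C_11 = 58786.
X − Y = 742900 − 58786 = 684114.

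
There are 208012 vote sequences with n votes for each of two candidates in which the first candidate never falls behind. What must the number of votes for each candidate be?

Such ballot sequences with n votes each are counted by C_n; 208012 = C_12.

12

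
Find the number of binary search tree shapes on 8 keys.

1430

Binary trees (left/right distinguished) on n nodes are counted by C_n; here n = 8.
C_8 = C(16,8)/9 = 12870/9 = 1430.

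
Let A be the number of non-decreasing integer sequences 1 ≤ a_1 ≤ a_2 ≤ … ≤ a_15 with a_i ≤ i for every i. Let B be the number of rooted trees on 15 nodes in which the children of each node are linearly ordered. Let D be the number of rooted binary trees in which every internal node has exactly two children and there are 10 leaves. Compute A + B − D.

Weakly increasing sequences with a_i ≤ i biject with Dyck paths of semilength 15, so there are C_15. So A = C_15 = 9694845.
Rooted ordered (plane) trees on m nodes have m−1 edges and are counted by C_{m−1}; m = 15 gives C_14. So B = C_14 = 2674440.
Full binary trees with 10 leaves have 10−1 = 9 internal nodes, so there are C_9 of them. So D = C_9 = 4862.
A + B − D = 9694845 + 2674440 − 4862 = 12364423.

12364423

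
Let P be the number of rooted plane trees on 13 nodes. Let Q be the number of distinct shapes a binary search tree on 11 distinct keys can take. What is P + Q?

266798

A rooted plane tree on 13 nodes has 12 edges, and such trees are counted by C_12. So P = C_12 = 208012.
Rooted binary trees with 11 nodes (each child slot possibly empty) number C_11. So Q = C_11 = 58786.
P + Q = 208012 + 58786 = 266798.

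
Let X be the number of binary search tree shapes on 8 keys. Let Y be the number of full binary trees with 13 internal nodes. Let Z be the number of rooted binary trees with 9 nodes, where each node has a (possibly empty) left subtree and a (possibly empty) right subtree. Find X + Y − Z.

739468

Binary trees (left/right distinguished) on n nodes are counted by C_n; here n = 8. So X = C_8 = 1430.
The number of full binary trees on 13 internal nodes is the Catalan number C_13. So Y = C_13 = 742900.
Rooted binary trees with 9 nodes (each child slot possibly empty) number C_9. So Z = C_9 = 4862.
X + Y − Z = 1430 + 742900 − 4862 = 739468.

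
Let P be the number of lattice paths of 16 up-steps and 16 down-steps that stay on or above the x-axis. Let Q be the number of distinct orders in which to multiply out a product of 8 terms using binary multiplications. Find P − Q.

35357241

Paths of 16 up- and 16 down-steps that never dip below the axis are Dyck paths; their count is C_16. So P = C_16 = 35357670.
Ways to associate a product of 8 factors correspond to binary trees on 8 leaves, so the count is C_7. So Q = C_7 = 429.
P − Q = 35357670 − 429 = 35357241.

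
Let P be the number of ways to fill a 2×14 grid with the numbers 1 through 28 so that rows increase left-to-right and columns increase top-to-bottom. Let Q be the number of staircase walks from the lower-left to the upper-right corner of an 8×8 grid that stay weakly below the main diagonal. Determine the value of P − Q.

2673010

Standard Young tableaux of shape 2×n are counted by C_n; here n = 14. So P = C_14 = 2674440.
Monotone paths in an n×n grid that stay weakly below the diagonal are counted by C_n; here n = 8. So Q = C_8 = 1430.
P − Q = 2674440 − 1430 = 2673010.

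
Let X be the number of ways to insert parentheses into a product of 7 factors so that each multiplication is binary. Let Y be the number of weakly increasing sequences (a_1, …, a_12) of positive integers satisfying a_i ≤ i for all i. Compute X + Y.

208144

Parenthesizations of m factors correspond to full binary trees with m leaves, counted by C_{m−1}; m = 7 gives C_6. So X = C_6 = 132.
Weakly increasing sequences with a_i ≤ i biject with Dyck paths of semilength 12, so there are C_12. So Y = C_12 = 208012.
X + Y = 132 + 208012 = 208144.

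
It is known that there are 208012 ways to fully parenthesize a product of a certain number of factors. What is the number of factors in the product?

13

Parenthesizations of m factors are counted by C_{m−1}. The Catalan number equal to 208012 is C_12.
So the index is 12, and the number of factors is 12 + 1 = 13.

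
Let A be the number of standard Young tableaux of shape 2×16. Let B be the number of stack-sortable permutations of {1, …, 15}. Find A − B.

By the hook-length formula (or a Dyck-path bijection), SYT of shape 2×16 number C_16. So A = C_16 = 35357670.
By Knuth's characterisation, the stack-sortable permutations of length 15 are the 231-avoiders, numbering C_15. So B = C_15 = 9694845.
A − B = 35357670 − 9694845 = 25662825.

25662825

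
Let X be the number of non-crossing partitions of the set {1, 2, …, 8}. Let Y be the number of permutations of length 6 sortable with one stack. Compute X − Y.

1298

The non-crossing partitions of [8] form a lattice of size C_8. So X = C_8 = 1430.
Stack-sortable permutations are exactly the 231-avoiding ones, counted by C_n; here n = 6. So Y = C_6 = 132.
X − Y = 1430 − 132 = 1298.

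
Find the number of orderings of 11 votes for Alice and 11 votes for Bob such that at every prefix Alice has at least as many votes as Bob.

Reading a vote for the leader as '(' and for the other as ')' turns such a sequence into a balanced string of 11 pairs, so the count is C_11.
C_11 = 58786.

58786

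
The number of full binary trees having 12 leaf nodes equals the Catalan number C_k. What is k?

11

Full binary trees with 12 leaves have 12−1 = 11 internal nodes, so there are C_11 of them.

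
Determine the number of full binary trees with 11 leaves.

A full binary tree with L leaves has L−1 internal nodes and is counted by C_{L−1}; L = 11 gives C_10.
C_10 = C_9 · 2(2·9+1)/(9+2) = 4862 · 38/11 = 16796.

16796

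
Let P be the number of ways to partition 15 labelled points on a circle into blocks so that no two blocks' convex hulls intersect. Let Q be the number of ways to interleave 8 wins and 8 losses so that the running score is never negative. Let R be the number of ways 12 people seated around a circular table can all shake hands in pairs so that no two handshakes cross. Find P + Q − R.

The non-crossing partitions of [15] form a lattice of size C_15. So P = C_15 = 9694845.
Reading a vote for the leader as '(' and for the other as ')' turns such a sequence into a balanced string of 8 pairs, so the count is C_8. So Q = C_8 = 1430.
Non-crossing handshake pairings of 2n people are counted by C_n; 12 people gives n = 6. So R = C_6 = 132.
P + Q − R = 9694845 + 1430 − 132 = 9696143.

9696143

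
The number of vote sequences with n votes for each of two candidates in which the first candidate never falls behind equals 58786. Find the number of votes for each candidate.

11

Such ballot sequences with n votes each are counted by C_n, and C_11 = 58786.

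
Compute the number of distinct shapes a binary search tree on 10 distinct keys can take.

16796

There are C_n binary search tree shapes on n keys; with n = 10 that is C_10.
C_10 = C(20,10)/11 = 184756/11 = 16796.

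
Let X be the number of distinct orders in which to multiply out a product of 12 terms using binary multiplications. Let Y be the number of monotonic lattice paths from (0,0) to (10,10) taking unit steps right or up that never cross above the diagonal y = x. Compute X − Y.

Bracketing 12 factors into binary products is counted by C_{12−1} = C_11. So X = C_11 = 58786.
Sub-diagonal monotone paths from (0,0) to (10,10) biject with Dyck paths of semilength 10, giving C_10. So Y = C_10 = 16796.
X − Y = 58786 − 16796 = 41990.

41990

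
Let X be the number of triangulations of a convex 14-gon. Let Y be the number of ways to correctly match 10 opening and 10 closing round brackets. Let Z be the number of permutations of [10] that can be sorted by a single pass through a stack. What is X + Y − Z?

The number of triangulations of a 14-gon is the Catalan number C_12 (index = sides − 2). So X = C_12 = 208012.
A balanced arrangement of 10 bracket pairs is a Dyck word of semilength 10, so the count is C_10. So Y = C_10 = 16796.
By Knuth's characterisation, the stack-sortable permutations of length 10 are the 231-avoiders, numbering C_10. So Z = C_10 = 16796.
X + Y − Z = 208012 + 16796 − 16796 = 208012.

208012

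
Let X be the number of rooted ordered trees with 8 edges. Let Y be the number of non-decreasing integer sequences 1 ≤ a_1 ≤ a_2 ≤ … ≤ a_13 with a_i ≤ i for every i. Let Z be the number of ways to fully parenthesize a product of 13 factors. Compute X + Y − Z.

Rooted ordered trees with n edges are counted by C_n; here n = 8. So X = C_8 = 1430.
Weakly increasing sequences with a_i ≤ i biject with Dyck paths of semilength 13, so there are C_13. So Y = C_13 = 742900.
Bracketing 13 factors into binary products is counted by C_{13−1} = C_12. So Z = C_12 = 208012.
X + Y − Z = 1430 + 742900 − 208012 = 536318.

536318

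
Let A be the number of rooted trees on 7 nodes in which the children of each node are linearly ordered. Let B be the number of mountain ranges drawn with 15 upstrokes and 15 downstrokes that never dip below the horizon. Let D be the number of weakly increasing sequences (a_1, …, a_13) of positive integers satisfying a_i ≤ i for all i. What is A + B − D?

A rooted plane tree on 7 nodes has 6 edges, and such trees are counted by C_6. So A = C_6 = 132.
Dyck paths of semilength n (length 2n) are counted by C_n; here n = 15. So B = C_15 = 9694845.
Weakly increasing sequences with a_i ≤ i biject with Dyck paths of semilength 13, so there are C_13. So D = C_13 = 742900.
A + B − D = 132 + 9694845 − 742900 = 8952077.

8952077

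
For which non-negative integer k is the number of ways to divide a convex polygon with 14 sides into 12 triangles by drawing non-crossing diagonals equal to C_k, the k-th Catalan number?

12

A convex 14-gon is triangulated into 12 triangles, and the number of such triangulations is the Catalan number C_{14−2} = C_12.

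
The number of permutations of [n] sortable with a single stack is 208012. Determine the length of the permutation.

Stack-sortable permutations of [n] are counted by C_n. Since C_12 = 208012, the index is 12.

12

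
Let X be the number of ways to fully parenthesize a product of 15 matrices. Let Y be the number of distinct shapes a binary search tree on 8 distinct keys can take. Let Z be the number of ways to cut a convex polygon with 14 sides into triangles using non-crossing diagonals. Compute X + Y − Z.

Parenthesizations of m factors correspond to full binary trees with m leaves, counted by C_{m−1}; m = 15 gives C_14. So X = C_14 = 2674440.
Rooted binary trees with 8 nodes (each child slot possibly empty) number C_8. So Y = C_8 = 1430.
A convex 14-gon is triangulated into 12 triangles, and the number of such triangulations is the Catalan number C_{14−2} = C_12. So Z = C_12 = 208012.
X + Y − Z = 2674440 + 1430 − 208012 = 2467858.

2467858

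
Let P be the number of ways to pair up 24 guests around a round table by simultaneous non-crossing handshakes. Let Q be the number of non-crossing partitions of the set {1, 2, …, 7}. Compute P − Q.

With 24 = 2·12 people, non-crossing handshake pairings are non-crossing perfect matchings on a circle, counted by C_12. So P = C_12 = 208012.
The non-crossing partitions of [7] form a lattice of size C_7. So Q = C_7 = 429.
P − Q = 208012 − 429 = 207583.

207583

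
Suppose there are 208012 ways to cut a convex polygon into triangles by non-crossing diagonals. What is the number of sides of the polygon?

14

Triangulations of a convex m-gon are counted by C_{m−2}. Since C_12 = 208012, the index is 12.
So m − 2 = 12, giving m = 14 sides.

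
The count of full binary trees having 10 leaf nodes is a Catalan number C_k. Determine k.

9

A full binary tree with L leaves has L−1 internal nodes and is counted by C_{L−1}; L = 10 gives C_9.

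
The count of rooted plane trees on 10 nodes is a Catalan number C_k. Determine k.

9

A rooted plane tree on 10 nodes has 9 edges, and such trees are counted by C_9.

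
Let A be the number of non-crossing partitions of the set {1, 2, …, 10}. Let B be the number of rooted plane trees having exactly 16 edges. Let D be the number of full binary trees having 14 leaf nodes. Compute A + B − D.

34631566

Non-crossing partitions of an n-element set are counted by C_n; here n = 10. So A = C_10 = 16796.
A rooted plane tree with 16 edges has 17 nodes, and the count is C_16. So B = C_16 = 35357670.
A full binary tree with L leaves has L−1 internal nodes and is counted by C_{L−1}; L = 14 gives C_13. So D = C_13 = 742900.
A + B − D = 16796 + 35357670 − 742900 = 34631566.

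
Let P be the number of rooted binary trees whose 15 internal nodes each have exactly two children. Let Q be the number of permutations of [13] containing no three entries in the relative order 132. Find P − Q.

Full binary trees with n internal nodes are counted by C_n; here n = 15. So P = C_15 = 9694845.
For any fixed pattern of length 3, the pattern-avoiding permutations of [13] number C_13. So Q = C_13 = 742900.
P − Q = 9694845 − 742900 = 8951945.

8951945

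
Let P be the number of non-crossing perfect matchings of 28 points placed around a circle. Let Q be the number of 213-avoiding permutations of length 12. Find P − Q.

2466428

Non-crossing perfect matchings of 2n points on a circle are counted by C_n; with 28 points, n = 14. So P = C_14 = 2674440.
For any fixed pattern of length 3, the pattern-avoiding permutations of [12] number C_12. So Q = C_12 = 208012.
P − Q = 2674440 − 208012 = 2466428.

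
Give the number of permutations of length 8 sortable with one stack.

Stack-sortable permutations are exactly the 231-avoiding ones, counted by C_n; here n = 8.
C_8 = C(16,8)/9 = 12870/9 = 1430.

1430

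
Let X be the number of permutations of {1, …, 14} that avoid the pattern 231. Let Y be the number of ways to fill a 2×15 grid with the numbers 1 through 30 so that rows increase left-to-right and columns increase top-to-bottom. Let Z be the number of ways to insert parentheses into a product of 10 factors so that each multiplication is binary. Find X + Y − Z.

12364423

For any fixed pattern of length 3, the pattern-avoiding permutations of [14] number C_14. So X = C_14 = 2674440.
By the hook-length formula (or a Dyck-path bijection), SYT of shape 2×15 number C_15. So Y = C_15 = 9694845.
Ways to associate a product of 10 factors correspond to binary trees on 10 leaves, so the count is C_9. So Z = C_9 = 4862.
X + Y − Z = 2674440 + 9694845 − 4862 = 12364423.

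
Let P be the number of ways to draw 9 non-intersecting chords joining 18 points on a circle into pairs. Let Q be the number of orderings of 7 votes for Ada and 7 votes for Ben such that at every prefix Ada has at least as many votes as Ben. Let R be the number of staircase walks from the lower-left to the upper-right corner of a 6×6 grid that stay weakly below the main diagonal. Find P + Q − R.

5159

Pairing 18 circle points by 9 non-crossing chords gives C_9 matchings. So P = C_9 = 4862.
Reading a vote for the leader as '(' and for the other as ')' turns such a sequence into a balanced string of 7 pairs, so the count is C_7. So Q = C_7 = 429.
Sub-diagonal monotone paths from (0,0) to (6,6) biject with Dyck paths of semilength 6, giving C_6. So R = C_6 = 132.
P + Q − R = 4862 + 429 − 132 = 5159.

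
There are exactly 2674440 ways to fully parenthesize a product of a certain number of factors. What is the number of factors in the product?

15

Parenthesizations of m factors are counted by C_{m−1}. Since C_14 = 2674440, the index is 14.
So the index is 14, and the number of factors is 14 + 1 = 15.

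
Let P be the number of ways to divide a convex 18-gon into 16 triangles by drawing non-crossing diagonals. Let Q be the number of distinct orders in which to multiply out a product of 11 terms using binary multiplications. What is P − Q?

The number of triangulations of an 18-gon is the Catalan number C_16 (index = sides − 2). So P = C_16 = 35357670.
Ways to associate a product of 11 factors correspond to binary trees on 11 leaves, so the count is C_10. So Q = C_10 = 16796.
P − Q = 35357670 − 16796 = 35340874.

35340874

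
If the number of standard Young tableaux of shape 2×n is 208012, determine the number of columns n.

Standard Young tableaux of shape 2×n are counted by C_n. Since C_12 = 208012, the index is 12.

12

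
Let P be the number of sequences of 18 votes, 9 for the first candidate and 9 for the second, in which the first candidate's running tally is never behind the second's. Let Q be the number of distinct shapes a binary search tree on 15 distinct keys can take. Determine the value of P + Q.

9699707

Ballot sequences with n votes each where one side never trails are Dyck words, counted by C_n; here n = 9. So P = C_9 = 4862.
Binary trees (left/right distinguished) on n nodes are counted by C_n; here n = 15. So Q = C_15 = 9694845.
P + Q = 4862 + 9694845 = 9699707.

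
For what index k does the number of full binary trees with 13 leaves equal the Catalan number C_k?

12

Full binary trees with 13 leaves have 13−1 = 12 internal nodes, so there are C_12 of them.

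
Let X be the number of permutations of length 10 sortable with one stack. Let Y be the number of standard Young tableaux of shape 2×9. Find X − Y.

By Knuth's characterisation, the stack-sortable permutations of length 10 are the 231-avoiders, numbering C_10. So X = C_10 = 16796.
By the hook-length formula (or a Dyck-path bijection), SYT of shape 2×9 number C_9. So Y = C_9 = 4862.
X − Y = 16796 − 4862 = 11934.

11934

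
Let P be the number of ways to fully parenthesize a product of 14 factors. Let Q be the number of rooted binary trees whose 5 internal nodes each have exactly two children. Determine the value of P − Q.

742858

Parenthesizations of m factors correspond to full binary trees with m leaves, counted by C_{m−1}; m = 14 gives C_13. So P = C_13 = 742900.
Full binary trees with n internal nodes are counted by C_n; here n = 5. So Q = C_5 = 42.
P − Q = 742900 − 42 = 742858.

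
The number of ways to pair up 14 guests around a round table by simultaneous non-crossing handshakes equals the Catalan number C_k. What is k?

With 14 = 2·7 people, non-crossing handshake pairings are non-crossing perfect matchings on a circle, counted by C_7.

7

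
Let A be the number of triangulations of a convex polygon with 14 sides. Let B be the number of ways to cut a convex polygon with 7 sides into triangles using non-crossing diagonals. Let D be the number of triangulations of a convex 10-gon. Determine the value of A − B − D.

206540

The number of triangulations of a 14-gon is the Catalan number C_12 (index = sides − 2). So A = C_12 = 208012.
Triangulations of a convex m-gon are counted by C_{m−2}; with m = 7 this is C_5. So B = C_5 = 42.
A convex 10-gon is triangulated into 8 triangles, and the number of such triangulations is the Catalan number C_{10−2} = C_8. So D = C_8 = 1430.
A − B − D = 208012 − 42 − 1430 = 206540.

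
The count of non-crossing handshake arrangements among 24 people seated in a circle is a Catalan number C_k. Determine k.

12

With 24 = 2·12 people, non-crossing handshake pairings are non-crossing perfect matchings on a circle, counted by C_12.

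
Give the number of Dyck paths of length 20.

16796

Dyck paths of semilength n (length 2n) are counted by C_n; here n = 10.
C_10 = C(20,10)/11 = 184756/11 = 16796.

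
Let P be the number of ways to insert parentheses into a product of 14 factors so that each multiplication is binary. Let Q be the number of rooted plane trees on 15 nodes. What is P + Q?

Bracketing 14 factors into binary products is counted by C_{14−1} = C_13. So P = C_13 = 742900.
Rooted ordered (plane) trees on m nodes have m−1 edges and are counted by C_{m−1}; m = 15 gives C_14. So Q = C_14 = 2674440.
P + Q = 742900 + 2674440 = 3417340.

3417340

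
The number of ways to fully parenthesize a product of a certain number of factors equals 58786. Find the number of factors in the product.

12

Parenthesizations of m factors are counted by C_{m−1}. Since C_11 = 58786, the index is 11.
So the index is 11, and the number of factors is 11 + 1 = 12.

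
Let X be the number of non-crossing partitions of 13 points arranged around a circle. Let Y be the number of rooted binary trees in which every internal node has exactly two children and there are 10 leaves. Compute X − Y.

738038

The non-crossing partitions of [13] form a lattice of size C_13. So X = C_13 = 742900.
A full binary tree with L leaves has L−1 internal nodes and is counted by C_{L−1}; L = 10 gives C_9. So Y = C_9 = 4862.
X − Y = 742900 − 4862 = 738038.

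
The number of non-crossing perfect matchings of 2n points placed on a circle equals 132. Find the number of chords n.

Non-crossing pairings of 2n points on a circle are counted by C_n. Since C_6 = 132, the index is 6.

6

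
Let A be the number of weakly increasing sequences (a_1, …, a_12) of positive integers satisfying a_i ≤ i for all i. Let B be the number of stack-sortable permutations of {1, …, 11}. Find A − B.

149226

Such sub-staircase sequences of length n are counted by C_n; here n = 12. So A = C_12 = 208012.
Stack-sortable permutations are exactly the 231-avoiding ones, counted by C_n; here n = 11. So B = C_11 = 58786.
A − B = 208012 − 58786 = 149226.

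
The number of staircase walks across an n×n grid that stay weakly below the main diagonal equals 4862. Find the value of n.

Such diagonal-avoiding paths in an n×n grid are counted by C_n, and C_9 = 4862.

9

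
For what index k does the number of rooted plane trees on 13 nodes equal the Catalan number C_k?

Rooted ordered (plane) trees on m nodes have m−1 edges and are counted by C_{m−1}; m = 13 gives C_12.

12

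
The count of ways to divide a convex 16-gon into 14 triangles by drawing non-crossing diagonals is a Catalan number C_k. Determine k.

A convex 16-gon is triangulated into 14 triangles, and the number of such triangulations is the Catalan number C_{16−2} = C_14.

14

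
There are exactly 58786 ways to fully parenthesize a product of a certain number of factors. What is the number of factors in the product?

12

Parenthesizations of m factors are counted by C_{m−1}; 58786 = C_11.
So the index is 11, and the number of factors is 11 + 1 = 12.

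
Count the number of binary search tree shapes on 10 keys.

Rooted binary trees with 10 nodes (each child slot possibly empty) number C_10.
C_10 = C(20,10)/11 = 184756/11 = 16796.

16796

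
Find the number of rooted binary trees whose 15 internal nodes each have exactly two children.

9694845

Full binary trees with n internal nodes are counted by C_n; here n = 15.
C_15 = C_14 · 2(2·14+1)/(14+2) = 2674440 · 58/16 = 9694845.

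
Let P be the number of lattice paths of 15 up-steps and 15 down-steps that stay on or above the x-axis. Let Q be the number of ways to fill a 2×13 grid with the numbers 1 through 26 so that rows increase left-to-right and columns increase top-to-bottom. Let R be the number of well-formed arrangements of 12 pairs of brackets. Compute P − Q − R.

8743933

A Dyck path with 15 up-steps and 15 down-steps has semilength 15, so there are C_15 of them. So P = C_15 = 9694845.
By the hook-length formula (or a Dyck-path bijection), SYT of shape 2×13 number C_13. So Q = C_13 = 742900.
A balanced arrangement of 12 bracket pairs is a Dyck word of semilength 12, so the count is C_12. So R = C_12 = 208012.
P − Q − R = 9694845 − 742900 − 208012 = 8743933.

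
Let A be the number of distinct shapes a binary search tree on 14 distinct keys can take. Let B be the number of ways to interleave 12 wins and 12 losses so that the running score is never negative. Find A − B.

There are C_n binary search tree shapes on n keys; with n = 14 that is C_14. So A = C_14 = 2674440.
Reading a vote for the leader as '(' and for the other as ')' turns such a sequence into a balanced string of 12 pairs, so the count is C_12. So B = C_12 = 208012.
A − B = 2674440 − 208012 = 2466428.

2466428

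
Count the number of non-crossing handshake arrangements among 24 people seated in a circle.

With 24 = 2·12 people, non-crossing handshake pairings are non-crossing perfect matchings on a circle, counted by C_12.
C_12 = C(24,12)/13 = 2704156/13 = 208012.

208012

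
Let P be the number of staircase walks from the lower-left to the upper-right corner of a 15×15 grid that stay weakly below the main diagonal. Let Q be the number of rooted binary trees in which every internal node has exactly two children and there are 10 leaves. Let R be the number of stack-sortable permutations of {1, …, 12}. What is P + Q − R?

9491695

Monotone paths in an n×n grid that stay weakly below the diagonal are counted by C_n; here n = 15. So P = C_15 = 9694845.
Full binary trees with 10 leaves have 10−1 = 9 internal nodes, so there are C_9 of them. So Q = C_9 = 4862.
Stack-sortable permutations are exactly the 231-avoiding ones, counted by C_n; here n = 12. So R = C_12 = 208012.
P + Q − R = 9694845 + 4862 − 208012 = 9491695.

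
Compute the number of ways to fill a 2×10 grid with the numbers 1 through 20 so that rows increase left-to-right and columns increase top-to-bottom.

16796

Standard Young tableaux of shape 2×n are counted by C_n; here n = 10.
C_10 = C(20,10)/11 = 184756/11 = 16796.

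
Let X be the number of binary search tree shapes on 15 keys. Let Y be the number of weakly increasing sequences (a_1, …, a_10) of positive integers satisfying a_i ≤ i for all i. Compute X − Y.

9678049

Rooted binary trees with 15 nodes (each child slot possibly empty) number C_15. So X = C_15 = 9694845.
Such sub-staircase sequences of length n are counted by C_n; here n = 10. So Y = C_10 = 16796.
X − Y = 9694845 − 16796 = 9678049.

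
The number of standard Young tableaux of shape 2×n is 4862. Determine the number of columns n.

9

Standard Young tableaux of shape 2×n are counted by C_n. The Catalan number equal to 4862 is C_9.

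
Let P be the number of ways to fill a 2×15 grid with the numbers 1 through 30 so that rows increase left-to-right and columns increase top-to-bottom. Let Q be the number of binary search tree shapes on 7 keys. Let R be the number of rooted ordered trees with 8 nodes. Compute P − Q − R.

Standard Young tableaux of shape 2×n are counted by C_n; here n = 15. So P = C_15 = 9694845.
Binary trees (left/right distinguished) on n nodes are counted by C_n; here n = 7. So Q = C_7 = 429.
Rooted ordered (plane) trees on m nodes have m−1 edges and are counted by C_{m−1}; m = 8 gives C_7. So R = C_7 = 429.
P − Q − R = 9694845 − 429 − 429 = 9693987.

9693987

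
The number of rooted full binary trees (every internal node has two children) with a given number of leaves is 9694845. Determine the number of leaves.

16

Full binary trees with L leaves are counted by C_{L−1}; 9694845 = C_15.
So the index is 15, and the number of leaves is 15 + 1 = 16.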